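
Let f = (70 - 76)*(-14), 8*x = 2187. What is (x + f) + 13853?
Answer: 113683/8 ≈ 14210.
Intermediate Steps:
x = 2187/8 (x = (⅛)*2187 = 2187/8 ≈ 273.38)
f = 84 (f = -6*(-14) = 84)
(x + f) + 13853 = (2187/8 + 84) + 13853 = 2859/8 + 13853 = 113683/8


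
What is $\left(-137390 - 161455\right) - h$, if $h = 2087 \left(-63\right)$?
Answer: $-167364$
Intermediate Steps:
$h = -131481$
$\left(-137390 - 161455\right) - h = \left(-137390 - 161455\right) - -131481 = -298845 + 131481 = -167364$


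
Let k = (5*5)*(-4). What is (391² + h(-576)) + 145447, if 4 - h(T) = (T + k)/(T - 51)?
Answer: 187053488/627 ≈ 2.9833e+5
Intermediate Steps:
k = -100 (k = 25*(-4) = -100)
h(T) = 4 - (-100 + T)/(-51 + T) (h(T) = 4 - (T - 100)/(T - 51) = 4 - (-100 + T)/(-51 + T))
(391² + h(-576)) + 145447 = (391² + (-104 + 3*(-576))/(-51 - 576)) + 145447 = (152881 + (-104 - 1728)/(-627)) + 145447 = (152881 - 1/627*(-1832)) + 145447 = (152881 + 1832/627) + 145447 = 95858219/627 + 145447 = 187053488/627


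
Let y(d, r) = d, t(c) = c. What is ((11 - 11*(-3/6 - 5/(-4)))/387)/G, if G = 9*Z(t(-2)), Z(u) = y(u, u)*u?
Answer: 11/55728 ≈ 0.00019739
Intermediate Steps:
Z(u) = u² (Z(u) = u*u = u²)
G = 36 (G = 9*(-2)² = 9*4 = 36)
((11 - 11*(-3/6 - 5/(-4)))/387)/G = ((11 - 11*(-3/6 - 5/(-4)))/387)/36 = ((11 - 11*(-3*⅙ - 5*(-¼)))*(1/387))*(1/36) = ((11 - 11*(-½ + 5/4))*(1/387))*(1/36) = ((11 - 11*¾)*(1/387))*(1/36) = ((11 - 33/4)*(1/387))*(1/36) = ((11/4)*(1/387))*(1/36) = (11/1548)*(1/36) = 11/55728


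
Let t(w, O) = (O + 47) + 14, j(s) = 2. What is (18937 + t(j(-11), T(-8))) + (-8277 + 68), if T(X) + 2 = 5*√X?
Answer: 10787 + 10*I*√2 ≈ 10787.0 + 14.142*I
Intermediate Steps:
T(X) = -2 + 5*√X
t(w, O) = 61 + O (t(w, O) = (47 + O) + 14 = 61 + O)
(18937 + t(j(-11), T(-8))) + (-8277 + 68) = (18937 + (61 + (-2 + 5*√(-8)))) + (-8277 + 68) = (18937 + (61 + (-2 + 5*(2*I*√2)))) - 8209 = (18937 + (61 + (-2 + 10*I*√2))) - 8209 = (18937 + (59 + 10*I*√2)) - 8209 = (18996 + 10*I*√2) - 8209 = 10787 + 10*I*√2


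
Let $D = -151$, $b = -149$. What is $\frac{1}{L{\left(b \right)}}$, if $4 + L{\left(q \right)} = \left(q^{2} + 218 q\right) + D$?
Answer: $- \frac{1}{10436} \approx -9.5822 \cdot 10^{-5}$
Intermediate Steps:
$L{\left(q \right)} = -155 + q^{2} + 218 q$ ($L{\left(q \right)} = -4 - \left(151 - q^{2} - 218 q\right) = -4 + \left(-151 + q^{2} + 218 q\right) = -155 + q^{2} + 218 q$)
$\frac{1}{L{\left(b \right)}} = \frac{1}{-155 + \left(-149\right)^{2} + 218 \left(-149\right)} = \frac{1}{-155 + 22201 - 32482} = \frac{1}{-10436} = - \frac{1}{10436}$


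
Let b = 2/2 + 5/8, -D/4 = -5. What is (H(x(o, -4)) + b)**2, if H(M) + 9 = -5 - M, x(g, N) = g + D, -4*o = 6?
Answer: 61009/64 ≈ 953.27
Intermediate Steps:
D = 20 (D = -4*(-5) = 20)
o = -3/2 (o = -1/4*6 = -3/2 ≈ -1.5000)
x(g, N) = 20 + g (x(g, N) = g + 20 = 20 + g)
H(M) = -14 - M (H(M) = -9 + (-5 - M) = -14 - M)
b = 13/8 (b = 2*(1/2) + 5*(1/8) = 1 + 5/8 = 13/8 ≈ 1.6250)
(H(x(o, -4)) + b)**2 = ((-14 - (20 - 3/2)) + 13/8)**2 = ((-14 - 1*37/2) + 13/8)**2 = ((-14 - 37/2) + 13/8)**2 = (-65/2 + 13/8)**2 = (-247/8)**2 = 61009/64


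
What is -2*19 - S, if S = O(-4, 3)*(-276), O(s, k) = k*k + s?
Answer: 1342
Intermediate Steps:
O(s, k) = s + k² (O(s, k) = k² + s = s + k²)
S = -1380 (S = (-4 + 3²)*(-276) = (-4 + 9)*(-276) = 5*(-276) = -1380)
-2*19 - S = -2*19 - 1*(-1380) = -38 + 1380 = 1342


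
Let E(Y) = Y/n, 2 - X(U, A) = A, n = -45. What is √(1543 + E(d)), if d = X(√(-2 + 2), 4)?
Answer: √347185/15 ≈ 39.282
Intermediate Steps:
X(U, A) = 2 - A
d = -2 (d = 2 - 1*4 = 2 - 4 = -2)
E(Y) = -Y/45 (E(Y) = Y/(-45) = Y*(-1/45) = -Y/45)
√(1543 + E(d)) = √(1543 - 1/45*(-2)) = √(1543 + 2/45) = √(69437/45) = √347185/15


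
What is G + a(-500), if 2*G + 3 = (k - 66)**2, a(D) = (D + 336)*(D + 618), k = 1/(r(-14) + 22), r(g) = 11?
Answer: -18706297/1089 ≈ -17178.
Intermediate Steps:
k = 1/33 (k = 1/(11 + 22) = 1/33 ≈ 0.030303)
a(D) = (336 + D)*(618 + D)
G = 2368031/1089 (G = -3/2 + (1/33 - 66)**2/2 = -3/2 + (-2177/33)**2/2 = -3/2 + (1/2)*(4739329/1089) = -3/2 + 4739329/2178 = 2368031/1089 ≈ 2174.5)
G + a(-500) = 2368031/1089 + (207648 + (-500)**2 + 954*(-500)) = 2368031/1089 + (207648 + 250000 - 477000) = 2368031/1089 - 19352 = -18706297/1089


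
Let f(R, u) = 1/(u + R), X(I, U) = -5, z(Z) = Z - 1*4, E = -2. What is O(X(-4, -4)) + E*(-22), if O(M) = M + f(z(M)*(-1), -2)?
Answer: 274/7 ≈ 39.143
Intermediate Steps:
z(Z) = -4 + Z (z(Z) = Z - 4 = -4 + Z)
f(R, u) = 1/(R + u)
O(M) = M + 1/(2 - M) (O(M) = M + 1/((-4 + M)*(-1) - 2) = M + 1/((4 - M) - 2) = M + 1/(2 - M))
O(X(-4, -4)) + E*(-22) = (-1 - 5*(-2 - 5))/(-2 - 5) - 2*(-22) = (-1 - 5*(-7))/(-7) + 44 = -(-1 + 35)/7 + 44 = -⅐*34 + 44 = -34/7 + 44 = 274/7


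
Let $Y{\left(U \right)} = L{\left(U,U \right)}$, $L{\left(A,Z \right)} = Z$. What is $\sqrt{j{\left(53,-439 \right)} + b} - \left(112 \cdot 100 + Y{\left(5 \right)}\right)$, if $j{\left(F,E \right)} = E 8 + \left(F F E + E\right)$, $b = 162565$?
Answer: $-11205 + 3 i \sqrt{119393} \approx -11205.0 + 1036.6 i$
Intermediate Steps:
$Y{\left(U \right)} = U$
$j{\left(F,E \right)} = 9 E + E F^{2}$ ($j{\left(F,E \right)} = 8 E + \left(F^{2} E + E\right) = 8 E + \left(E F^{2} + E\right) = 8 E + \left(E + E F^{2}\right) = 9 E + E F^{2}$)
$\sqrt{j{\left(53,-439 \right)} + b} - \left(112 \cdot 100 + Y{\left(5 \right)}\right) = \sqrt{- 439 \left(9 + 53^{2}\right) + 162565} - \left(112 \cdot 100 + 5\right) = \sqrt{- 439 \left(9 + 2809\right) + 162565} - \left(11200 + 5\right) = \sqrt{\left(-439\right) 2818 + 162565} - 11205 = \sqrt{-1237102 + 162565} - 11205 = \sqrt{-1074537} - 11205 = 3 i \sqrt{119393} - 11205 = -11205 + 3 i \sqrt{119393}$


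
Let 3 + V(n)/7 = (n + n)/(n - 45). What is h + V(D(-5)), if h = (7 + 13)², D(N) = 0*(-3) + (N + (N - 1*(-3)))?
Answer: 9903/26 ≈ 380.88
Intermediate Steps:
D(N) = 3 + 2*N (D(N) = 0 + (N + (N + 3)) = 0 + (N + (3 + N)) = 0 + (3 + 2*N) = 3 + 2*N)
h = 400 (h = 20² = 400)
V(n) = -21 + 14*n/(-45 + n) (V(n) = -21 + 7*((n + n)/(n - 45)) = -21 + 7*((2*n)/(-45 + n)) = -21 + 7*(2*n/(-45 + n)) = -21 + 14*n/(-45 + n))
h + V(D(-5)) = 400 + 7*(135 - (3 + 2*(-5)))/(-45 + (3 + 2*(-5))) = 400 + 7*(135 - (3 - 10))/(-45 + (3 - 10)) = 400 + 7*(135 - 1*(-7))/(-45 - 7) = 400 + 7*(135 + 7)/(-52) = 400 + 7*(-1/52)*142 = 400 - 497/26 = 9903/26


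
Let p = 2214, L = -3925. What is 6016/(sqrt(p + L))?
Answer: -6016*I*sqrt(1711)/1711 ≈ -145.44*I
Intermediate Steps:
6016/(sqrt(p + L)) = 6016/(sqrt(2214 - 3925)) = 6016/(sqrt(-1711)) = 6016/((I*sqrt(1711))) = 6016*(-I*sqrt(1711)/1711) = -6016*I*sqrt(1711)/1711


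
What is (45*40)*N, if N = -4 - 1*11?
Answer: -27000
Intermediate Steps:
N = -15 (N = -4 - 11 = -15)
(45*40)*N = (45*40)*(-15) = 1800*(-15) = -27000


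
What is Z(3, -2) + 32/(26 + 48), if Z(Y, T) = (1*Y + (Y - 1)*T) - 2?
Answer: -95/37 ≈ -2.5676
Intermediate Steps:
Z(Y, T) = -2 + Y + T*(-1 + Y) (Z(Y, T) = (Y + (-1 + Y)*T) - 2 = (Y + T*(-1 + Y)) - 2 = -2 + Y + T*(-1 + Y))
Z(3, -2) + 32/(26 + 48) = (-2 + 3 - 1*(-2) - 2*3) + 32/(26 + 48) = (-2 + 3 + 2 - 6) + 32/74 = -3 + 32*(1/74) = -3 + 16/37 = -95/37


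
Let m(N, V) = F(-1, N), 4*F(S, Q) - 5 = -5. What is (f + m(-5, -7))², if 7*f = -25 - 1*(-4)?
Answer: 9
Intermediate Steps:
F(S, Q) = 0 (F(S, Q) = 5/4 + (¼)*(-5) = 5/4 - 5/4 = 0)
m(N, V) = 0
f = -3 (f = (-25 - 1*(-4))/7 = (-25 + 4)/7 = (⅐)*(-21) = -3)
(f + m(-5, -7))² = (-3 + 0)² = (-3)² = 9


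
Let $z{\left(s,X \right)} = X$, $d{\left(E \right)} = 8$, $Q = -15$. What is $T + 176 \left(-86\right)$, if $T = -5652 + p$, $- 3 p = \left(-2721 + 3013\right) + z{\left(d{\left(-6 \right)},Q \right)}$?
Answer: $- \frac{62641}{3} \approx -20880.0$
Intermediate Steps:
$p = - \frac{277}{3}$ ($p = - \frac{\left(-2721 + 3013\right) - 15}{3} = - \frac{292 - 15}{3} = \left(- \frac{1}{3}\right) 277 = - \frac{277}{3} \approx -92.333$)
$T = - \frac{17233}{3}$ ($T = -5652 - \frac{277}{3} = - \frac{17233}{3} \approx -5744.3$)
$T + 176 \left(-86\right) = - \frac{17233}{3} + 176 \left(-86\right) = - \frac{17233}{3} - 15136 = - \frac{62641}{3}$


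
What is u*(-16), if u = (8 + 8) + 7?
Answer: -368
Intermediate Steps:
u = 23 (u = 16 + 7 = 23)
u*(-16) = 23*(-16) = -368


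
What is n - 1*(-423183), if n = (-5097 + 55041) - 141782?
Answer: 331345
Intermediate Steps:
n = -91838 (n = 49944 - 141782 = -91838)
n - 1*(-423183) = -91838 - 1*(-423183) = -91838 + 423183 = 331345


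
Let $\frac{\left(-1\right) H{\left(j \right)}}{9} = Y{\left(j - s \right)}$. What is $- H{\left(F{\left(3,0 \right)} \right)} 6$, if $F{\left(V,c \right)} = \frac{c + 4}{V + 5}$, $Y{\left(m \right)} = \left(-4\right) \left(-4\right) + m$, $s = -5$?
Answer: $1161$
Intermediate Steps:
$Y{\left(m \right)} = 16 + m$
$F{\left(V,c \right)} = \frac{4 + c}{5 + V}$
$H{\left(j \right)} = -189 - 9 j$ ($H{\left(j \right)} = - 9 \left(16 + \left(j - -5\right)\right) = - 9 \left(16 + \left(j + 5\right)\right) = - 9 \left(16 + \left(5 + j\right)\right) = - 9 \left(21 + j\right) = -189 - 9 j$)
$- H{\left(F{\left(3,0 \right)} \right)} 6 = - (-189 - 9 \frac{4 + 0}{5 + 3}) 6 = - (-189 - 9 \cdot \frac{1}{8} \cdot 4) 6 = - (-189 - \frac{9}{2}) 6 = \left(-1\right) \left(- \frac{387}{2}\right) 6 = \frac{387}{2} \cdot 6 = 1161$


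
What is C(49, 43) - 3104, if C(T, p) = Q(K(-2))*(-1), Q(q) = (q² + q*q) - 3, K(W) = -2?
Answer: -3109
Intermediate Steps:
Q(q) = -3 + 2*q² (Q(q) = (q² + q²) - 3 = 2*q² - 3 = -3 + 2*q²)
C(T, p) = -5 (C(T, p) = (-3 + 2*(-2)²)*(-1) = (-3 + 2*4)*(-1) = (-3 + 8)*(-1) = 5*(-1) = -5)
C(49, 43) - 3104 = -5 - 3104 = -3109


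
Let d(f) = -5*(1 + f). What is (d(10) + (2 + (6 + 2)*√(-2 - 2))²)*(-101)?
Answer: 31007 - 6464*I ≈ 31007.0 - 6464.0*I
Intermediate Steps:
d(f) = -5 - 5*f
(d(10) + (2 + (6 + 2)*√(-2 - 2))²)*(-101) = ((-5 - 5*10) + (2 + (6 + 2)*√(-2 - 2))²)*(-101) = ((-5 - 50) + (2 + 8*√(-4))²)*(-101) = (-55 + (2 + 8*(2*I))²)*(-101) = (-55 + (2 + 16*I)²)*(-101) = 5555 - 101*(2 + 16*I)²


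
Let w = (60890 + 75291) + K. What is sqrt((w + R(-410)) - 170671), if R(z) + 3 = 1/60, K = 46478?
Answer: sqrt(10786515)/30 ≈ 109.48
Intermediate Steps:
R(z) = -179/60 (R(z) = -3 + 1/60 = -179/60)
w = 182659 (w = (60890 + 75291) + 46478 = 136181 + 46478 = 182659)
sqrt((w + R(-410)) - 170671) = sqrt((182659 - 179/60) - 170671) = sqrt(10959361/60 - 170671) = sqrt(719101/60) = sqrt(10786515)/30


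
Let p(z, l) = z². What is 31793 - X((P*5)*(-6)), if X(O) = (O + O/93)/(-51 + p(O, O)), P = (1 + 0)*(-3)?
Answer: 2644318249/83173 ≈ 31793.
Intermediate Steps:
P = -3 (P = 1*(-3) = -3)
X(O) = 94*O/(93*(-51 + O²)) (X(O) = (O + O/93)/(-51 + O²) = (94*O/93)/(-51 + O²) = 94*O/(93*(-51 + O²)))
31793 - X((P*5)*(-6)) = 31793 - 94*-3*5*(-6)/(93*(-51 + (-3*5*(-6))²)) = 31793 - 94*(-15*(-6))/(93*(-51 + (-15*(-6))²)) = 31793 - 94*90/(93*(-51 + 90²)) = 31793 - 94*90/(93*(-51 + 8100)) = 31793 - 94*90/(93*8049) = 31793 - 1*940/83173 = 31793 - 940/83173 = 2644318249/83173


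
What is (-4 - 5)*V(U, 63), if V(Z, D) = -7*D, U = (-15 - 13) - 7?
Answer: 3969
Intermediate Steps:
U = -35 (U = -28 - 7 = -35)
(-4 - 5)*V(U, 63) = (-4 - 5)*(-7*63) = -9*(-441) = 3969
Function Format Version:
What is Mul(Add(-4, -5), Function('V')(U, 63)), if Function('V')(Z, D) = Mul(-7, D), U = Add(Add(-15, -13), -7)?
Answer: 3969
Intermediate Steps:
U = -35 (U = Add(-28, -7) = -35)
Mul(Add(-4, -5), Function('V')(U, 63)) = Mul(Add(-4, -5), Mul(-7, 63)) = Mul(-9, -441) = 3969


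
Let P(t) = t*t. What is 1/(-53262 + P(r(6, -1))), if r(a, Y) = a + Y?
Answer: -1/53237 ≈ -1.8784e-5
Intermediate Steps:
r(a, Y) = Y + a
P(t) = t²
1/(-53262 + P(r(6, -1))) = 1/(-53262 + (-1 + 6)²) = 1/(-53262 + 5²) = 1/(-53262 + 25) = 1/(-53237) = -1/53237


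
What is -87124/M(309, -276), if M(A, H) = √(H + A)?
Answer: -87124*√33/33 ≈ -15166.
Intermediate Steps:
M(A, H) = √(A + H)
-87124/M(309, -276) = -87124/√(309 - 276) = -87124*√33/33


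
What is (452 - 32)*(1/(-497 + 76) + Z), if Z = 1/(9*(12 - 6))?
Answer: 25690/3789 ≈ 6.7802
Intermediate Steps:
Z = 1/54 (Z = 1/(9*6) = 1/54 ≈ 0.018519)
(452 - 32)*(1/(-497 + 76) + Z) = (452 - 32)*(1/(-497 + 76) + 1/54) = 420*(1/(-421) + 1/54) = 420*(-1/421 + 1/54) = 420*(367/22734) = 25690/3789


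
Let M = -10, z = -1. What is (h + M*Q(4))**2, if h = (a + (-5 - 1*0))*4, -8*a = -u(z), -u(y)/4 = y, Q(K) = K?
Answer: 3364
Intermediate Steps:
u(y) = -4*y
a = 1/2 (a = -(-1)*(-4*(-1))/8 = -(-1)*4/8 = -1/8*(-4) = 1/2 ≈ 0.50000)
h = -18 (h = (1/2 + (-5 - 1*0))*4 = (1/2 + (-5 + 0))*4 = (1/2 - 5)*4 = -9/2*4 = -18)
(h + M*Q(4))**2 = (-18 - 10*4)**2 = (-18 - 40)**2 = (-58)**2 = 3364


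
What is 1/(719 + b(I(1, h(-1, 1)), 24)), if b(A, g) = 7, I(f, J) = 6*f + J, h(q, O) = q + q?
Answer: 1/726 ≈ 0.0013774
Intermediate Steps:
h(q, O) = 2*q
I(f, J) = J + 6*f
1/(719 + b(I(1, h(-1, 1)), 24)) = 1/(719 + 7) = 1/726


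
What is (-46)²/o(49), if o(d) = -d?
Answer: -2116/49 ≈ -43.184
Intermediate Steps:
(-46)²/o(49) = (-46)²/((-1*49)) = 2116/(-49) = 2116*(-1/49) = -2116/49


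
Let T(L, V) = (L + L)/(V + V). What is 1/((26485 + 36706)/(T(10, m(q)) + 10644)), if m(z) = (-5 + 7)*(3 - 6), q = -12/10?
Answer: 31927/189573 ≈ 0.16842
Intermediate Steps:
q = -6/5 (q = -12*⅒ = -6/5 ≈ -1.2000)
m(z) = -6 (m(z) = 2*(-3) = -6)
T(L, V) = L/V (T(L, V) = (2*L)/((2*V)) = (2*L)*(1/(2*V)) = L/V)
1/((26485 + 36706)/(T(10, m(q)) + 10644)) = 1/((26485 + 36706)/(10/(-6) + 10644)) = 1/(63191/(10*(-⅙) + 10644)) = 1/(63191/(-5/3 + 10644)) = 1/(63191/(31927/3)) = 1/(63191*(3/31927)) = 1/(189573/31927) = 31927/189573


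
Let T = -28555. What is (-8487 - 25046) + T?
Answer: -62088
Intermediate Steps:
(-8487 - 25046) + T = (-8487 - 25046) - 28555 = -33533 - 28555 = -62088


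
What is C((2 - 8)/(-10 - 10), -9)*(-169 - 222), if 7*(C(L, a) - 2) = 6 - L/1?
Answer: -77027/70 ≈ -1100.4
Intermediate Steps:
C(L, a) = 20/7 - L/7 (C(L, a) = 2 + (6 - L/1)/7 = 2 + (6 - L)/7 = 2 + (6/7 - L/7) = 20/7 - L/7)
C((2 - 8)/(-10 - 10), -9)*(-169 - 222) = (20/7 - (2 - 8)/(7*(-10 - 10)))*(-169 - 222) = (20/7 - (-6)/(7*(-20)))*(-391) = (20/7 - (-6)*(-1)/(7*20))*(-391) = (20/7 - 1/7*3/10)*(-391) = (20/7 - 3/70)*(-391) = (197/70)*(-391) = -77027/70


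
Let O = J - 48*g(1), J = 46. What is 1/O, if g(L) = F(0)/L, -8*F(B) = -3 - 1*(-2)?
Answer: 1/40 ≈ 0.025000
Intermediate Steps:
F(B) = ⅛ (F(B) = -(-3 - 1*(-2))/8 = -(-3 + 2)/8 = -⅛*(-1) = ⅛)
g(L) = 1/(8*L)
O = 40 (O = 46 - 6/1 = 46 - 6 = 40)
1/O = 1/40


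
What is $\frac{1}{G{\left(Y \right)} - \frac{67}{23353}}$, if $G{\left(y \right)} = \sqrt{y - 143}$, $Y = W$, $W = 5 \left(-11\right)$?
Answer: $- \frac{1564651}{107981801071} - \frac{1636087827 i \sqrt{22}}{107981801071} \approx -1.449 \cdot 10^{-5} - 0.071067 i$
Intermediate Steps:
$W = -55$
$Y = -55$
$G{\left(y \right)} = \sqrt{-143 + y}$
$\frac{1}{G{\left(Y \right)} - \frac{67}{23353}} = \frac{1}{\sqrt{-143 - 55} - \frac{67}{23353}} = \frac{1}{\sqrt{-198} - \frac{67}{23353}} = \frac{1}{3 i \sqrt{22} - \frac{67}{23353}} = \frac{1}{- \frac{67}{23353} + 3 i \sqrt{22}}$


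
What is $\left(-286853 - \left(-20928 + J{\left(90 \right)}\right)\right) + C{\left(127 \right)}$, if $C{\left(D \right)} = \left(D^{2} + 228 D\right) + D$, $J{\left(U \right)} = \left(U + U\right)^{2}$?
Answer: $-253113$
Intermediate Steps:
$J{\left(U \right)} = 4 U^{2}$ ($J{\left(U \right)} = \left(2 U\right)^{2} = 4 U^{2}$)
$C{\left(D \right)} = D^{2} + 229 D$
$\left(-286853 - \left(-20928 + J{\left(90 \right)}\right)\right) + C{\left(127 \right)} = \left(-286853 + \left(20928 - 4 \cdot 90^{2}\right)\right) + 127 \left(229 + 127\right) = \left(-286853 + \left(20928 - 4 \cdot 8100\right)\right) + 127 \cdot 356 = \left(-286853 + \left(20928 - 32400\right)\right) + 45212 = \left(-286853 - 11472\right) + 45212 = -298325 + 45212 = -253113$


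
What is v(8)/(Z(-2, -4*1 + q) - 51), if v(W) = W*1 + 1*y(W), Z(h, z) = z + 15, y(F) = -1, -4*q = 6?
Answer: -14/83 ≈ -0.16867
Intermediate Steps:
q = -3/2 (q = -¼*6 = -3/2 ≈ -1.5000)
Z(h, z) = 15 + z
v(W) = -1 + W (v(W) = W*1 + 1*(-1) = W - 1 = -1 + W)
v(8)/(Z(-2, -4*1 + q) - 51) = (-1 + 8)/((15 + (-4*1 - 3/2)) - 51) = 7/((15 + (-4 - 3/2)) - 51) = 7/((15 - 11/2) - 51) = 7/(19/2 - 51) = 7/(-83/2) = -2/83*7 = -14/83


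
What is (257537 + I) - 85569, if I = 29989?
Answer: 201957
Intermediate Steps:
(257537 + I) - 85569 = (257537 + 29989) - 85569 = 287526 - 85569 = 201957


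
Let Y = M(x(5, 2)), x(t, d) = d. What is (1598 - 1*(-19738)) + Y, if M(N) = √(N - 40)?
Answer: 21336 + I*√38 ≈ 21336.0 + 6.1644*I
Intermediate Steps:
M(N) = √(-40 + N)
Y = I*√38 (Y = √(-40 + 2) = √(-38) = I*√38 ≈ 6.1644*I)
(1598 - 1*(-19738)) + Y = (1598 - 1*(-19738)) + I*√38 = (1598 + 19738) + I*√38 = 21336 + I*√38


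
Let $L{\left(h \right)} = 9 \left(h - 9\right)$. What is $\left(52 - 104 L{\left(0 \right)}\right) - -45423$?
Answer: $53899$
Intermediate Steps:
$L{\left(h \right)} = -81 + 9 h$ ($L{\left(h \right)} = 9 \left(-9 + h\right) = -81 + 9 h$)
$\left(52 - 104 L{\left(0 \right)}\right) - -45423 = \left(52 - 104 \left(-81 + 9 \cdot 0\right)\right) - -45423 = \left(52 - 104 \left(-81 + 0\right)\right) + 45423 = \left(52 - -8424\right) + 45423 = \left(52 + 8424\right) + 45423 = 8476 + 45423 = 53899$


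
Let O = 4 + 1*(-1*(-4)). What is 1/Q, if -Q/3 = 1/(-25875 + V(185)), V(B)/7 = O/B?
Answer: 4786819/555 ≈ 8624.9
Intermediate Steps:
O = 8 (O = 4 + 1*4 = 4 + 4 = 8)
V(B) = 56/B (V(B) = 7*(8/B) = 56/B)
Q = 555/4786819 (Q = -3/(-25875 + 56/185) = -3/(-4786819/185) = -3*(-185/4786819) = 555/4786819 ≈ 0.00011594)
1/Q = 1/(555/4786819) = 4786819/555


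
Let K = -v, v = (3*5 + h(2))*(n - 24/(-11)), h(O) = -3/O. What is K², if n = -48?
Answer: 46294416/121 ≈ 3.8260e+5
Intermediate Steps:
v = -6804/11 (v = (3*5 - 3/2)*(-48 - 24/(-11)) = (15 - 3*½)*(-48 - 24*(-1/11)) = (15 - 3/2)*(-48 + 24/11) = (27/2)*(-504/11) = -6804/11 ≈ -618.54)
K = 6804/11 (K = -1*(-6804/11) = 6804/11 ≈ 618.54)
K² = (6804/11)² = 46294416/121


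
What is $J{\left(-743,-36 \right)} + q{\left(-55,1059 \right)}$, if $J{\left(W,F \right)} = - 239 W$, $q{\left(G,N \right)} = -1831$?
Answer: $175746$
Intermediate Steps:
$J{\left(-743,-36 \right)} + q{\left(-55,1059 \right)} = \left(-239\right) \left(-743\right) - 1831 = 177577 - 1831 = 175746$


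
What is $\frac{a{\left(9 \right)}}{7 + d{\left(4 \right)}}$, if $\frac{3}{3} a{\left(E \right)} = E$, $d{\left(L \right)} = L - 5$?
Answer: $\frac{3}{2} \approx 1.5$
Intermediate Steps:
$d{\left(L \right)} = -5 + L$
$a{\left(E \right)} = E$
$\frac{a{\left(9 \right)}}{7 + d{\left(4 \right)}} = \frac{9}{7 + \left(-5 + 4\right)} = \frac{9}{7 - 1} = \frac{9}{6} = 9 \cdot \frac{1}{6} = \frac{3}{2}$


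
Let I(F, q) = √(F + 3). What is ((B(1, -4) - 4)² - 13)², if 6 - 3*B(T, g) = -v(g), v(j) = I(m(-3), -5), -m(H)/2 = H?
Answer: 144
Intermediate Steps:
m(H) = -2*H
I(F, q) = √(3 + F)
v(j) = 3 (v(j) = √(3 - 2*(-3)) = √(3 + 6) = √9 = 3)
B(T, g) = 3 (B(T, g) = 2 - (-1)*3/3 = 2 - ⅓*(-3) = 2 + 1 = 3)
((B(1, -4) - 4)² - 13)² = ((3 - 4)² - 13)² = ((-1)² - 13)² = (1 - 13)² = (-12)² = 144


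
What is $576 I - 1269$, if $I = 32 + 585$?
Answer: $354123$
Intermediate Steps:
$I = 617$
$576 I - 1269 = 576 \cdot 617 - 1269 = 355392 - 1269 = 354123$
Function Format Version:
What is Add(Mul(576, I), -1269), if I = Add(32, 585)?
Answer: 354123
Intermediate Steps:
I = 617
Add(Mul(576, I), -1269) = Add(Mul(576, 617), -1269) = Add(355392, -1269) = 354123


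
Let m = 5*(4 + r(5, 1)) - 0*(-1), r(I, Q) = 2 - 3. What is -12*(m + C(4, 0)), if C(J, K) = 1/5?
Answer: -912/5 ≈ -182.40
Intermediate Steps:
r(I, Q) = -1
C(J, K) = ⅕
m = 15 (m = 5*(4 - 1) - 0*(-1) = 5*3 - 1*0 = 15 + 0 = 15)
-12*(m + C(4, 0)) = -12*(15 + ⅕) = -12*76/5 = -912/5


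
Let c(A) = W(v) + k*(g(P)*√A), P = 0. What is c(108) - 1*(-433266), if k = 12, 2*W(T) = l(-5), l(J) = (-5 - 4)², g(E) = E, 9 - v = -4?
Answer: 866613/2 ≈ 4.3331e+5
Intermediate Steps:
v = 13 (v = 9 - 1*(-4) = 9 + 4 = 13)
l(J) = 81 (l(J) = (-9)² = 81)
W(T) = 81/2 (W(T) = (½)*81 = 81/2)
c(A) = 81/2 (c(A) = 81/2 + 12*(0*√A) = 81/2 + 12*0 = 81/2 + 0 = 81/2)
c(108) - 1*(-433266) = 81/2 - 1*(-433266) = 81/2 + 433266 = 866613/2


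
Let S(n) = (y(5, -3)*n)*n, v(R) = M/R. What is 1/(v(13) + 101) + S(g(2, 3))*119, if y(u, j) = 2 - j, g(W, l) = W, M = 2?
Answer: 3129713/1315 ≈ 2380.0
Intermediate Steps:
v(R) = 2/R
S(n) = 5*n² (S(n) = ((2 - 1*(-3))*n)*n = ((2 + 3)*n)*n = (5*n)*n = 5*n²)
1/(v(13) + 101) + S(g(2, 3))*119 = 1/(2/13 + 101) + (5*2²)*119 = 1/(2*(1/13) + 101) + (5*4)*119 = 1/(2/13 + 101) + 20*119 = 1/(1315/13) + 2380 = 13/1315 + 2380 = 3129713/1315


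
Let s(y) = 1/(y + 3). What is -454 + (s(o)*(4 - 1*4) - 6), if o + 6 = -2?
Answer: -460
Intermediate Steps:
o = -8 (o = -6 - 2 = -8)
s(y) = 1/(3 + y)
-454 + (s(o)*(4 - 1*4) - 6) = -454 + ((4 - 1*4)/(3 - 8) - 6) = -454 + ((4 - 4)/(-5) - 6) = -454 + (-⅕*0 - 6) = -454 + (0 - 6) = -454 - 6 = -460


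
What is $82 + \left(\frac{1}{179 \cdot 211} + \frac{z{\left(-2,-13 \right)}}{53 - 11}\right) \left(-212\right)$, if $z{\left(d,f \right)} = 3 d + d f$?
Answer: $- \frac{15036514}{793149} \approx -18.958$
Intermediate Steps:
$82 + \left(\frac{1}{179 \cdot 211} + \frac{z{\left(-2,-13 \right)}}{53 - 11}\right) \left(-212\right) = 82 + \left(\frac{1}{179 \cdot 211} + \frac{\left(-2\right) \left(3 - 13\right)}{53 - 11}\right) \left(-212\right) = 82 + \left(\frac{1}{179} \cdot \frac{1}{211} + \frac{\left(-2\right) \left(-10\right)}{53 - 11}\right) \left(-212\right) = 82 + \left(\frac{1}{37769} + \frac{20}{42}\right) \left(-212\right) = 82 + \left(\frac{1}{37769} + 20 \cdot \frac{1}{42}\right) \left(-212\right) = 82 + \left(\frac{1}{37769} + \frac{10}{21}\right) \left(-212\right) = 82 + \frac{377711}{793149} \left(-212\right) = 82 - \frac{80074732}{793149} = - \frac{15036514}{793149}$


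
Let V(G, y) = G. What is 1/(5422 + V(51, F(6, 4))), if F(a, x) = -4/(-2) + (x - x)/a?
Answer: 1/5473 ≈ 0.00018272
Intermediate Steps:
F(a, x) = 2 (F(a, x) = -4*(-1/2) + 0/a = 2 + 0 = 2)
1/(5422 + V(51, F(6, 4))) = 1/(5422 + 51) = 1/5473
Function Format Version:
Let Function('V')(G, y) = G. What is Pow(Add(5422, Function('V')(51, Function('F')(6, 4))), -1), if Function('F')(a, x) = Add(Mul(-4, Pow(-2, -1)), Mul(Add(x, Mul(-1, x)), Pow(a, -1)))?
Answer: Rational(1, 5473) ≈ 0.00018272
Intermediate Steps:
Function('F')(a, x) = 2 (Function('F')(a, x) = Add(Mul(-4, Rational(-1, 2)), Mul(0, Pow(a, -1))) = Add(2, 0) = 2)
Pow(Add(5422, Function('V')(51, Function('F')(6, 4))), -1) = Pow(Add(5422, 51), -1) = Pow(5473, -1) = Rational(1, 5473)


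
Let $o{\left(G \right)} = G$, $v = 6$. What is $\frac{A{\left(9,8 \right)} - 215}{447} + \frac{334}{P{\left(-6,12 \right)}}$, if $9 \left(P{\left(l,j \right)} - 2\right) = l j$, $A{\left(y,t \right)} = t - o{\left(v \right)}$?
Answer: $- \frac{25096}{447} \approx -56.143$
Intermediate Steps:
$A{\left(y,t \right)} = -6 + t$ ($A{\left(y,t \right)} = t - 6 = -6 + t$)
$P{\left(l,j \right)} = 2 + \frac{j l}{9}$ ($P{\left(l,j \right)} = 2 + \frac{l j}{9} = 2 + \frac{j l}{9}$)
$\frac{A{\left(9,8 \right)} - 215}{447} + \frac{334}{P{\left(-6,12 \right)}} = \frac{\left(-6 + 8\right) - 215}{447} + \frac{334}{2 + \frac{1}{9} \cdot 12 \left(-6\right)} = \left(2 - 215\right) \frac{1}{447} + \frac{334}{2 - 8} = \left(-213\right) \frac{1}{447} + \frac{334}{-6} = - \frac{71}{149} + 334 \left(- \frac{1}{6}\right) = - \frac{71}{149} - \frac{167}{3} = - \frac{25096}{447}$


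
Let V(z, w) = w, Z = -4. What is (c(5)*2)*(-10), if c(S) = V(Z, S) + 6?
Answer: -220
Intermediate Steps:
c(S) = 6 + S (c(S) = S + 6 = 6 + S)
(c(5)*2)*(-10) = ((6 + 5)*2)*(-10) = (11*2)*(-10) = 22*(-10) = -220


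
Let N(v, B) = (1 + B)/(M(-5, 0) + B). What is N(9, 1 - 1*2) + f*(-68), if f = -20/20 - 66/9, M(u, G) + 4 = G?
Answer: 1700/3 ≈ 566.67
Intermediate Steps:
M(u, G) = -4 + G
f = -25/3 (f = -20*1/20 - 66*⅑ = -1 - 22/3 = -25/3 ≈ -8.3333)
N(v, B) = (1 + B)/(-4 + B) (N(v, B) = (1 + B)/((-4 + 0) + B) = (1 + B)/(-4 + B))
N(9, 1 - 1*2) + f*(-68) = (1 + (1 - 1*2))/(-4 + (1 - 1*2)) - 25/3*(-68) = (1 + (1 - 2))/(-4 + (1 - 2)) + 1700/3 = (1 - 1)/(-4 - 1) + 1700/3 = 0/(-5) + 1700/3 = -⅕*0 + 1700/3 = 0 + 1700/3 = 1700/3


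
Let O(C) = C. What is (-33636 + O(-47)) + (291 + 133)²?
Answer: 146093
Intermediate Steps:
(-33636 + O(-47)) + (291 + 133)² = (-33636 - 47) + (291 + 133)² = -33683 + 424² = -33683 + 179776 = 146093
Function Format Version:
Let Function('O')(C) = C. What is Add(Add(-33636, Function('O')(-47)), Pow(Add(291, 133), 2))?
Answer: 146093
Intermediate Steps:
Add(Add(-33636, Function('O')(-47)), Pow(Add(291, 133), 2)) = Add(Add(-33636, -47), Pow(Add(291, 133), 2)) = Add(-33683, Pow(424, 2)) = Add(-33683, 179776) = 146093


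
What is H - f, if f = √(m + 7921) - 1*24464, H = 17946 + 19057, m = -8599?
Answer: 61467 - I*√678 ≈ 61467.0 - 26.038*I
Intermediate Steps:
H = 37003
f = -24464 + I*√678 (f = √(-8599 + 7921) - 1*24464 = √(-678) - 24464 = I*√678 - 24464 = -24464 + I*√678 ≈ -24464.0 + 26.038*I)
H - f = 37003 - (-24464 + I*√678) = 37003 + (24464 - I*√678) = 61467 - I*√678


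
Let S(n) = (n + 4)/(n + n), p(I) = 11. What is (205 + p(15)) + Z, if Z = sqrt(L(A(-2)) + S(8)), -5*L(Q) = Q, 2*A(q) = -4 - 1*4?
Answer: 216 + sqrt(155)/10 ≈ 217.25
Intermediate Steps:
A(q) = -4 (A(q) = (-4 - 1*4)/2 = (-4 - 4)/2 = (1/2)*(-8) = -4)
S(n) = (4 + n)/(2*n) (S(n) = (4 + n)/((2*n)) = (4 + n)*(1/(2*n)) = (4 + n)/(2*n))
L(Q) = -Q/5
Z = sqrt(155)/10 (Z = sqrt(-1/5*(-4) + (1/2)*(4 + 8)/8) = sqrt(4/5 + (1/2)*(1/8)*12) = sqrt(4/5 + 3/4) = sqrt(31/20) = sqrt(155)/10 ≈ 1.2450)
(205 + p(15)) + Z = (205 + 11) + sqrt(155)/10 = 216 + sqrt(155)/10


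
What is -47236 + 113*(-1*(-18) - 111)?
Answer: -57745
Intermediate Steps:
-47236 + 113*(-1*(-18) - 111) = -47236 + 113*(18 - 111) = -47236 + 113*(-93) = -47236 - 10509 = -57745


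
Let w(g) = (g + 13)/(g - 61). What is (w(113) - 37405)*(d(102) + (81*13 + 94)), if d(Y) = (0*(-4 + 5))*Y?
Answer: -1115419649/26 ≈ -4.2901e+7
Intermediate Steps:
w(g) = (13 + g)/(-61 + g)
d(Y) = 0 (d(Y) = (0*1)*Y = 0*Y = 0)
(w(113) - 37405)*(d(102) + (81*13 + 94)) = ((13 + 113)/(-61 + 113) - 37405)*(0 + (81*13 + 94)) = (126/52 - 37405)*(0 + (1053 + 94)) = ((1/52)*126 - 37405)*(0 + 1147) = (63/26 - 37405)*1147 = -972467/26*1147 = -1115419649/26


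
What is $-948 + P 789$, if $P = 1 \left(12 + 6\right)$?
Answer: $13254$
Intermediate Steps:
$P = 18$ ($P = 1 \cdot 18 = 18$)
$-948 + P 789 = -948 + 18 \cdot 789 = -948 + 14202 = 13254$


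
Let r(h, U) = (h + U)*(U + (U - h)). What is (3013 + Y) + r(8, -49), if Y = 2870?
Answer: 10229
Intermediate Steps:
r(h, U) = (U + h)*(-h + 2*U)
(3013 + Y) + r(8, -49) = (3013 + 2870) + (-1*8² + 2*(-49)² - 49*8) = 5883 + (-1*64 + 2*2401 - 392) = 5883 + (-64 + 4802 - 392) = 5883 + 4346 = 10229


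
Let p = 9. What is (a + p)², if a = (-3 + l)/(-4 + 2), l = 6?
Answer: 225/4 ≈ 56.250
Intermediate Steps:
a = -3/2 (a = (-3 + 6)/(-4 + 2) = 3/(-2) = 3*(-½) = -3/2 ≈ -1.5000)
(a + p)² = (-3/2 + 9)² = (15/2)² = 225/4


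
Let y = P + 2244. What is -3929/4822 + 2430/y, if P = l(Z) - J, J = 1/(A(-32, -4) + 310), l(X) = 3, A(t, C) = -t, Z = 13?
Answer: 988040903/3705576806 ≈ 0.26664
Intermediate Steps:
J = 1/342 (J = 1/(-1*(-32) + 310) = 1/(32 + 310) = 1/342 ≈ 0.0029240)
P = 1025/342 (P = 3 - 1*1/342 = 3 - 1/342 = 1025/342 ≈ 2.9971)
y = 768473/342 (y = 1025/342 + 2244 = 768473/342 ≈ 2247.0)
-3929/4822 + 2430/y = -3929/4822 + 2430/(768473/342) = -3929*1/4822 + 2430*(342/768473) = -3929/4822 + 831060/768473 = 988040903/3705576806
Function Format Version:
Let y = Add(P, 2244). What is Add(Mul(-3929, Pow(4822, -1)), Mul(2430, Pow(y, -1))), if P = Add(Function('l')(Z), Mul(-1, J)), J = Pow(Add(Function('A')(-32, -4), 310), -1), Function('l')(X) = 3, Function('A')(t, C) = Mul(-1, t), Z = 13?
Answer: Rational(988040903, 3705576806) ≈ 0.26664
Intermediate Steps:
J = Rational(1, 342) (J = Pow(Add(Mul(-1, -32), 310), -1) = Pow(Add(32, 310), -1) = Pow(342, -1) = Rational(1, 342) ≈ 0.0029240)
P = Rational(1025, 342) (P = Add(3, Mul(-1, Rational(1, 342))) = Add(3, Rational(-1, 342)) = Rational(1025, 342) ≈ 2.9971)
y = Rational(768473, 342) (y = Add(Rational(1025, 342), 2244) = Rational(768473, 342) ≈ 2247.0)
Add(Mul(-3929, Pow(4822, -1)), Mul(2430, Pow(y, -1))) = Add(Mul(-3929, Pow(4822, -1)), Mul(2430, Pow(Rational(768473, 342), -1))) = Add(Mul(-3929, Rational(1, 4822)), Mul(2430, Rational(342, 768473))) = Add(Rational(-3929, 4822), Rational(831060, 768473)) = Rational(988040903, 3705576806)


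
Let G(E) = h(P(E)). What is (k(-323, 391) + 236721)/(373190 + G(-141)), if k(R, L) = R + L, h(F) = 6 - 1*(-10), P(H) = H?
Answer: 236789/373206 ≈ 0.63447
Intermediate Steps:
h(F) = 16 (h(F) = 6 + 10 = 16)
G(E) = 16
k(R, L) = L + R
(k(-323, 391) + 236721)/(373190 + G(-141)) = ((391 - 323) + 236721)/(373190 + 16) = (68 + 236721)/373206 = 236789*(1/373206) = 236789/373206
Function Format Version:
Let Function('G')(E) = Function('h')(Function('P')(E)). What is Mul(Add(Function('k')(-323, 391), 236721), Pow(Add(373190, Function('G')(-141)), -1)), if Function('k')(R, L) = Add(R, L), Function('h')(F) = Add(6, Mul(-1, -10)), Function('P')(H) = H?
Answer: Rational(236789, 373206) ≈ 0.63447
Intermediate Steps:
Function('h')(F) = 16 (Function('h')(F) = Add(6, 10) = 16)
Function('G')(E) = 16
Function('k')(R, L) = Add(L, R)
Mul(Add(Function('k')(-323, 391), 236721), Pow(Add(373190, Function('G')(-141)), -1)) = Mul(Add(Add(391, -323), 236721), Pow(Add(373190, 16), -1)) = Mul(Add(68, 236721), Pow(373206, -1)) = Mul(236789, Rational(1, 373206)) = Rational(236789, 373206)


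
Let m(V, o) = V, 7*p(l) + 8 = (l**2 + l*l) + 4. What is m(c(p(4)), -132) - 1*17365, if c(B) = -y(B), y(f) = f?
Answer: -17369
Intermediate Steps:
p(l) = -4/7 + 2*l**2/7 (p(l) = -8/7 + ((l**2 + l*l) + 4)/7 = -8/7 + ((l**2 + l**2) + 4)/7 = -8/7 + (2*l**2 + 4)/7 = -8/7 + (4 + 2*l**2)/7 = -8/7 + (4/7 + 2*l**2/7) = -4/7 + 2*l**2/7)
c(B) = -B
m(c(p(4)), -132) - 1*17365 = -(-4/7 + (2/7)*4**2) - 1*17365 = -(-4/7 + (2/7)*16) - 17365 = -(-4/7 + 32/7) - 17365 = -1*4 - 17365 = -4 - 17365 = -17369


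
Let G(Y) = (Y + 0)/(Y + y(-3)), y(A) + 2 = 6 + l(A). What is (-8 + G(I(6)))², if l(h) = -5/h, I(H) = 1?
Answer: 24649/400 ≈ 61.622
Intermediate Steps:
y(A) = 4 - 5/A (y(A) = -2 + (6 - 5/A) = 4 - 5/A)
G(Y) = Y/(17/3 + Y) (G(Y) = (Y + 0)/(Y + (4 - 5/(-3))) = Y/(Y + (4 - 5*(-⅓))) = Y/(Y + (4 + 5/3)) = Y/(Y + 17/3) = Y/(17/3 + Y))
(-8 + G(I(6)))² = (-8 + 3*1/(17 + 3*1))² = (-8 + 3*1/(17 + 3))² = (-8 + 3*1/20)² = (-8 + 3*1*(1/20))² = (-8 + 3/20)² = (-157/20)² = 24649/400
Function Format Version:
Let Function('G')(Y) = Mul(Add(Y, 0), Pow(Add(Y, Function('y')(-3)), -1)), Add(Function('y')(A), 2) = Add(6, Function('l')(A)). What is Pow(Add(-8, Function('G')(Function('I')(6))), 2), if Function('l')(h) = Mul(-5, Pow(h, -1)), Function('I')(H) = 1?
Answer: Rational(24649, 400) ≈ 61.622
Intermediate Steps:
Function('y')(A) = Add(4, Mul(-5, Pow(A, -1))) (Function('y')(A) = Add(-2, Add(6, Mul(-5, Pow(A, -1)))) = Add(4, Mul(-5, Pow(A, -1))))
Function('G')(Y) = Mul(Y, Pow(Add(Rational(17, 3), Y), -1)) (Function('G')(Y) = Mul(Add(Y, 0), Pow(Add(Y, Add(4, Mul(-5, Pow(-3, -1)))), -1)) = Mul(Y, Pow(Add(Y, Add(4, Mul(-5, Rational(-1, 3)))), -1)) = Mul(Y, Pow(Add(Y, Add(4, Rational(5, 3))), -1)) = Mul(Y, Pow(Add(Y, Rational(17, 3)), -1)) = Mul(Y, Pow(Add(Rational(17, 3), Y), -1)))
Pow(Add(-8, Function('G')(Function('I')(6))), 2) = Pow(Add(-8, Mul(3, 1, Pow(Add(17, Mul(3, 1)), -1))), 2) = Pow(Add(-8, Mul(3, 1, Pow(Add(17, 3), -1))), 2) = Pow(Add(-8, Mul(3, 1, Pow(20, -1))), 2) = Pow(Add(-8, Mul(3, 1, Rational(1, 20))), 2) = Pow(Add(-8, Rational(3, 20)), 2) = Pow(Rational(-157, 20), 2) = Rational(24649, 400)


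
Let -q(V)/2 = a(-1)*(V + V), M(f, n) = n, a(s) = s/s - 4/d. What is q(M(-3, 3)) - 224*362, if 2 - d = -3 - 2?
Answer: -567652/7 ≈ -81093.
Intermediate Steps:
d = 7 (d = 2 - (-3 - 2) = 2 - 1*(-5) = 2 + 5 = 7)
a(s) = 3/7 (a(s) = s/s - 4/7 = 1 - 4*1/7 = 1 - 4/7 = 3/7)
q(V) = -12*V/7 (q(V) = -6*(V + V)/7 = -6*2*V/7 = -12*V/7)
q(M(-3, 3)) - 224*362 = -12/7*3 - 224*362 = -36/7 - 81088 = -567652/7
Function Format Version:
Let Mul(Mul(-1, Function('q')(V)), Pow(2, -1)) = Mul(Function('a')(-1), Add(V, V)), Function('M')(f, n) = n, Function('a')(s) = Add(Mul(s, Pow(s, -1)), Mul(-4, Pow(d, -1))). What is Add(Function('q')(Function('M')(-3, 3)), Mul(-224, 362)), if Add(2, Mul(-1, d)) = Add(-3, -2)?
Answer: Rational(-567652, 7) ≈ -81093.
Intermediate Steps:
d = 7 (d = Add(2, Mul(-1, Add(-3, -2))) = Add(2, Mul(-1, -5)) = Add(2, 5) = 7)
Function('a')(s) = Rational(3, 7) (Function('a')(s) = Add(Mul(s, Pow(s, -1)), Mul(-4, Pow(7, -1))) = Add(1, Mul(-4, Rational(1, 7))) = Add(1, Rational(-4, 7)) = Rational(3, 7))
Function('q')(V) = Mul(Rational(-12, 7), V) (Function('q')(V) = Mul(-2, Mul(Rational(3, 7), Add(V, V))) = Mul(-2, Mul(Rational(3, 7), Mul(2, V))) = Mul(-2, Mul(Rational(6, 7), V)) = Mul(Rational(-12, 7), V))
Add(Function('q')(Function('M')(-3, 3)), Mul(-224, 362)) = Add(Mul(Rational(-12, 7), 3), Mul(-224, 362)) = Add(Rational(-36, 7), -81088) = Rational(-567652, 7)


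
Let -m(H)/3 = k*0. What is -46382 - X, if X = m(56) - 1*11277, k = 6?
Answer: -35105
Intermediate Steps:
m(H) = 0 (m(H) = -18*0 = -3*0 = 0)
X = -11277 (X = 0 - 1*11277 = 0 - 11277 = -11277)
-46382 - X = -46382 - 1*(-11277) = -46382 + 11277 = -35105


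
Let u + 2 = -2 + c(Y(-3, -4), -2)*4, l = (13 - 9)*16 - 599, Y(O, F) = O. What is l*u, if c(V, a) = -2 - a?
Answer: 2140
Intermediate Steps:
l = -535 (l = 4*16 - 599 = 64 - 599 = -535)
u = -4 (u = -2 + (-2 + (-2 - 1*(-2))*4) = -2 + (-2 + (-2 + 2)*4) = -2 + (-2 + 0*4) = -2 + (-2 + 0) = -2 - 2 = -4)
l*u = -535*(-4) = 2140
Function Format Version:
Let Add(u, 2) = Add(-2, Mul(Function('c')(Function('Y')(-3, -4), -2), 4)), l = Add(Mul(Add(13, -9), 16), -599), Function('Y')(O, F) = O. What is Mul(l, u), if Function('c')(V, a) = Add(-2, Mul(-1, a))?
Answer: 2140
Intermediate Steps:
l = -535 (l = Add(Mul(4, 16), -599) = Add(64, -599) = -535)
u = -4 (u = Add(-2, Add(-2, Mul(Add(-2, Mul(-1, -2)), 4))) = Add(-2, Add(-2, Mul(Add(-2, 2), 4))) = Add(-2, Add(-2, Mul(0, 4))) = Add(-2, Add(-2, 0)) = Add(-2, -2) = -4)
Mul(l, u) = Mul(-535, -4) = 2140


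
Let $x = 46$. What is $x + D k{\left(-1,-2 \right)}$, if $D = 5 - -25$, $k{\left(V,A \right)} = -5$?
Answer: $-104$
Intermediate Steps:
$D = 30$ ($D = 5 + 25 = 30$)
$x + D k{\left(-1,-2 \right)} = 46 + 30 \left(-5\right) = 46 - 150 = -104$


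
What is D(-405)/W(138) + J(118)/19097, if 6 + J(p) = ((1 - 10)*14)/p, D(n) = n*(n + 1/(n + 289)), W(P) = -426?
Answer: -7146174259329/18559381256 ≈ -385.04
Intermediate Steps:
D(n) = n*(n + 1/(289 + n))
J(p) = -6 - 126/p (J(p) = -6 + ((1 - 10)*14)/p = -6 + (-9*14)/p = -6 - 126/p)
D(-405)/W(138) + J(118)/19097 = -405*(1 + (-405)**2 + 289*(-405))/(289 - 405)/(-426) + (-6 - 126/118)/19097 = -405*(1 + 164025 - 117045)/(-116)*(-1/426) + (-6 - 126*1/118)*(1/19097) = -405*(-1/116)*46981*(-1/426) + (-6 - 63/59)*(1/19097) = (19027305/116)*(-1/426) - 417/59*1/19097 = -6342435/16472 - 417/1126723 = -7146174259329/18559381256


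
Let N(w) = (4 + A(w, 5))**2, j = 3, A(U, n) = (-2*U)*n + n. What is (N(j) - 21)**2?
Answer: 176400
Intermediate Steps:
A(U, n) = n - 2*U*n (A(U, n) = -2*U*n + n = n - 2*U*n)
N(w) = (9 - 10*w)**2 (N(w) = (4 + 5*(1 - 2*w))**2 = (4 + (5 - 10*w))**2 = (9 - 10*w)**2)
(N(j) - 21)**2 = ((-9 + 10*3)**2 - 21)**2 = ((-9 + 30)**2 - 21)**2 = (21**2 - 21)**2 = (441 - 21)**2 = 420**2 = 176400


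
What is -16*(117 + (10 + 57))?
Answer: -2944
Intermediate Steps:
-16*(117 + (10 + 57)) = -16*(117 + 67) = -16*184 = -2944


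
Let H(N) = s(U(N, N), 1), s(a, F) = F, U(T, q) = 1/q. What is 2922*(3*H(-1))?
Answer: 8766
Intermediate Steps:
H(N) = 1
2922*(3*H(-1)) = 2922*(3*1) = 2922*3 = 8766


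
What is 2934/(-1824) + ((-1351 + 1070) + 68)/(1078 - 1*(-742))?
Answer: -238683/138320 ≈ -1.7256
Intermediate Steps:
2934/(-1824) + ((-1351 + 1070) + 68)/(1078 - 1*(-742)) = 2934*(-1/1824) + (-281 + 68)/(1078 + 742) = -489/304 - 213/1820 = -238683/138320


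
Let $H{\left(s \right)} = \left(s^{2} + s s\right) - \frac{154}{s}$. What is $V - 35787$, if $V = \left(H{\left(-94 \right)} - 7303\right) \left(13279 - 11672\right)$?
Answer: $\frac{781601951}{47} \approx 1.663 \cdot 10^{7}$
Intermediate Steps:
$H{\left(s \right)} = - \frac{154}{s} + 2 s^{2}$ ($H{\left(s \right)} = \left(s^{2} + s^{2}\right) - \frac{154}{s} = 2 s^{2} - \frac{154}{s} = - \frac{154}{s} + 2 s^{2}$)
$V = \frac{783283940}{47}$ ($V = \left(\frac{2 \left(-77 + \left(-94\right)^{3}\right)}{-94} - 7303\right) \left(13279 - 11672\right) = \left(2 \left(- \frac{1}{94}\right) \left(-77 - 830584\right) - 7303\right) 1607 = \left(2 \left(- \frac{1}{94}\right) \left(-830661\right) - 7303\right) 1607 = \left(\frac{830661}{47} - 7303\right) 1607 = \frac{487420}{47} \cdot 1607 = \frac{783283940}{47} \approx 1.6666 \cdot 10^{7}$)
$V - 35787 = \frac{783283940}{47} - 35787 = \frac{781601951}{47}$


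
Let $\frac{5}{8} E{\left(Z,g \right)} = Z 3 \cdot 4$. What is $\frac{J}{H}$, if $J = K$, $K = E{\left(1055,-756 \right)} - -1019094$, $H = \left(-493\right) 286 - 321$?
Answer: $- \frac{1039350}{141319} \approx -7.3546$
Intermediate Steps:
$E{\left(Z,g \right)} = \frac{96 Z}{5}$ ($E{\left(Z,g \right)} = \frac{8 Z 3 \cdot 4}{5} = \frac{8 \cdot 3 Z 4}{5} = \frac{8 \cdot 12 Z}{5} = \frac{96 Z}{5}$)
$H = -141319$ ($H = -140998 - 321 = -141319$)
$K = 1039350$ ($K = \frac{96}{5} \cdot 1055 - -1019094 = 20256 + 1019094 = 1039350$)
$J = 1039350$
$\frac{J}{H} = \frac{1039350}{-141319} = 1039350 \left(- \frac{1}{141319}\right) = - \frac{1039350}{141319}$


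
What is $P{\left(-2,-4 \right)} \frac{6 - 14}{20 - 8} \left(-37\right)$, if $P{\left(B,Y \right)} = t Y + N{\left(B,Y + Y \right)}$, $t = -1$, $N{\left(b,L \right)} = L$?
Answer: $- \frac{296}{3} \approx -98.667$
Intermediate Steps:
$P{\left(B,Y \right)} = Y$ ($P{\left(B,Y \right)} = - Y + \left(Y + Y\right) = - Y + 2 Y = Y$)
$P{\left(-2,-4 \right)} \frac{6 - 14}{20 - 8} \left(-37\right) = - 4 \frac{6 - 14}{20 - 8} \left(-37\right) = - 4 \left(- \frac{8}{12}\right) \left(-37\right) = - 4 \left(\left(-8\right) \frac{1}{12}\right) \left(-37\right) = \left(-4\right) \left(- \frac{2}{3}\right) \left(-37\right) = \frac{8}{3} \left(-37\right) = - \frac{296}{3}$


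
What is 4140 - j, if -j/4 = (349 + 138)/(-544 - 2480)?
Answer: 3129353/756 ≈ 4139.4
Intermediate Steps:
j = 487/756 (j = -4*(349 + 138)/(-544 - 2480) = -1948/(-3024) = -1948*(-1)/3024 = -4*(-487/3024) = 487/756 ≈ 0.64418)
4140 - j = 4140 - 1*487/756 = 4140 - 487/756 = 3129353/756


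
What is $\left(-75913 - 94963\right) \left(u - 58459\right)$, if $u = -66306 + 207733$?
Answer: $-14177239968$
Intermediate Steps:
$u = 141427$
$\left(-75913 - 94963\right) \left(u - 58459\right) = \left(-75913 - 94963\right) \left(141427 - 58459\right) = \left(-170876\right) 82968 = -14177239968$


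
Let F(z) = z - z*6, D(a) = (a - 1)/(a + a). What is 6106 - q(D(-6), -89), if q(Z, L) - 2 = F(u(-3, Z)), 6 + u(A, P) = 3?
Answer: 6089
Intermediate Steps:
u(A, P) = -3 (u(A, P) = -6 + 3 = -3)
D(a) = (-1 + a)/(2*a) (D(a) = (-1 + a)/((2*a)) = (-1 + a)*(1/(2*a)) = (-1 + a)/(2*a))
F(z) = -5*z (F(z) = z - 6*z = -5*z)
q(Z, L) = 17 (q(Z, L) = 2 - 5*(-3) = 2 + 15 = 17)
6106 - q(D(-6), -89) = 6106 - 1*17 = 6106 - 17 = 6089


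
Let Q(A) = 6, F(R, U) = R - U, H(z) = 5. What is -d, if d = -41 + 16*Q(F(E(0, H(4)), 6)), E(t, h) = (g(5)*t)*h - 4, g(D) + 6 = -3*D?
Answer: -55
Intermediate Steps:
g(D) = -6 - 3*D
E(t, h) = -4 - 21*h*t (E(t, h) = ((-6 - 3*5)*t)*h - 4 = ((-6 - 15)*t)*h - 4 = (-21*t)*h - 4 = -21*h*t - 4 = -4 - 21*h*t)
d = 55 (d = -41 + 16*6 = -41 + 96 = 55)
-d = -1*55 = -55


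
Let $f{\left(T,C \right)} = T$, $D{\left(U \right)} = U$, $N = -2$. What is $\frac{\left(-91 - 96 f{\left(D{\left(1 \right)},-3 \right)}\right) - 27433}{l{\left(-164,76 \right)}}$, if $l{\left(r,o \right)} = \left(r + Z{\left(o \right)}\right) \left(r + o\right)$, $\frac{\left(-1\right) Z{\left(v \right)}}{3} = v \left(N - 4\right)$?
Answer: $\frac{6905}{26488} \approx 0.26068$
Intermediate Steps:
$Z{\left(v \right)} = 18 v$ ($Z{\left(v \right)} = - 3 v \left(-2 - 4\right) = - 3 v \left(-6\right) = - 3 \left(- 6 v\right) = 18 v$)
$l{\left(r,o \right)} = \left(o + r\right) \left(r + 18 o\right)$ ($l{\left(r,o \right)} = \left(r + 18 o\right) \left(r + o\right) = \left(r + 18 o\right) \left(o + r\right) = \left(o + r\right) \left(r + 18 o\right)$)
$\frac{\left(-91 - 96 f{\left(D{\left(1 \right)},-3 \right)}\right) - 27433}{l{\left(-164,76 \right)}} = \frac{\left(-91 - 96\right) - 27433}{\left(-164\right)^{2} + 18 \cdot 76^{2} + 19 \cdot 76 \left(-164\right)} = \frac{\left(-91 - 96\right) - 27433}{26896 + 18 \cdot 5776 - 236816} = \frac{-187 - 27433}{26896 + 103968 - 236816} = - \frac{27620}{-105952} = \left(-27620\right) \left(- \frac{1}{105952}\right) = \frac{6905}{26488}$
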